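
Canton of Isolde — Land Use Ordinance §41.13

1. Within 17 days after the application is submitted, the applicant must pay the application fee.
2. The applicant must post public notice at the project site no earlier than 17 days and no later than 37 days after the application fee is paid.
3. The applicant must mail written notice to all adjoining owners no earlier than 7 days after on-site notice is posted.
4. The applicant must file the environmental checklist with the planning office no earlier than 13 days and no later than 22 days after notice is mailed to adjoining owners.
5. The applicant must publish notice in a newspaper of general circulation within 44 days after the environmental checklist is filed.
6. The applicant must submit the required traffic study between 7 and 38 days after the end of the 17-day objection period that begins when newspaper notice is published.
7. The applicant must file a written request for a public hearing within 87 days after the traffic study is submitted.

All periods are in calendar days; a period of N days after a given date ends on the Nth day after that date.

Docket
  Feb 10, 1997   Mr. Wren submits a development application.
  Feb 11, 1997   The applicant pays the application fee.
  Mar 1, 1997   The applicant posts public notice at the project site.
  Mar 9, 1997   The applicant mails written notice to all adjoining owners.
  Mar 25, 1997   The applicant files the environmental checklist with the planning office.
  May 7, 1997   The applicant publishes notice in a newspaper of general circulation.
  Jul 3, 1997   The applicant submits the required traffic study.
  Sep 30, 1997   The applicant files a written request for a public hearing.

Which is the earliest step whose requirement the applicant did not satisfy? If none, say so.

Step 1: 17 days after Feb 10, 1997 (when the application is submitted) is Feb 27, 1997; completed Feb 11, 1997, before the deadline.
Step 2: the window is 17–37 days after Feb 11, 1997 (when the application fee is paid), so Feb 28, 1997 through Mar 20, 1997; Mar 1, 1997 falls inside that range.
Step 3: the earliest permitted date is 7 days after Mar 1, 1997 (when on-site notice is posted), i.e. Mar 8, 1997; done Mar 9, 1997, after the minimum wait.
Step 4: the window is 13–22 days after Mar 9, 1997 (when notice is mailed to adjoining owners), so Mar 22, 1997 through Mar 31, 1997; done Mar 25, 1997, which is between those dates.
Step 5: 44 days after Mar 25, 1997 (when the environmental checklist is filed) is May 8, 1997; done May 7, 1997 — timely.
Step 6: the window is 7–38 days after May 24, 1997 (end of the 17-day objection period, which began when newspaper notice is published on May 7, 1997), so May 31, 1997 through Jul 1, 1997; Jul 3, 1997 is 2 days past the end of the window.
The analysis stops there.

Step 6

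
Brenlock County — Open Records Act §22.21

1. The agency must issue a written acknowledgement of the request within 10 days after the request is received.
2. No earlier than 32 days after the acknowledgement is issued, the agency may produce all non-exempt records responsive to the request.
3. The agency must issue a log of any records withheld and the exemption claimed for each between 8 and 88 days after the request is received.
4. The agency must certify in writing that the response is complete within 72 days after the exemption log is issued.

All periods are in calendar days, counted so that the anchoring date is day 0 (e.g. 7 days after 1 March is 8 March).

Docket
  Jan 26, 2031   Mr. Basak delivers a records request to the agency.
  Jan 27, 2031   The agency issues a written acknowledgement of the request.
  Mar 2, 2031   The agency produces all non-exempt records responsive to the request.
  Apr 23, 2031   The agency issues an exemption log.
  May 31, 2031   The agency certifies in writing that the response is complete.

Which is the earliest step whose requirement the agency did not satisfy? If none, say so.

None — every step was satisfied

Step 1 — counting 10 days from Jan 26, 2031 (when the request is received) gives a deadline of Feb 5, 2031; Jan 27, 2031 is within that limit.
Step 2 — must wait 32 days from Jan 27, 2031 (when the acknowledgement is issued), so not before Feb 28, 2031; done Mar 2, 2031 — permitted.
Step 3 — 8 and 88 days from Jan 26, 2031 (when the request is received) are Feb 3, 2031 and Apr 24, 2031 respectively; done Apr 23, 2031 — within the window.
Step 4 — counting 72 days from Apr 23, 2031 (when the exemption log is issued) gives a deadline of Jul 4, 2031; completed May 31, 2031, before the deadline.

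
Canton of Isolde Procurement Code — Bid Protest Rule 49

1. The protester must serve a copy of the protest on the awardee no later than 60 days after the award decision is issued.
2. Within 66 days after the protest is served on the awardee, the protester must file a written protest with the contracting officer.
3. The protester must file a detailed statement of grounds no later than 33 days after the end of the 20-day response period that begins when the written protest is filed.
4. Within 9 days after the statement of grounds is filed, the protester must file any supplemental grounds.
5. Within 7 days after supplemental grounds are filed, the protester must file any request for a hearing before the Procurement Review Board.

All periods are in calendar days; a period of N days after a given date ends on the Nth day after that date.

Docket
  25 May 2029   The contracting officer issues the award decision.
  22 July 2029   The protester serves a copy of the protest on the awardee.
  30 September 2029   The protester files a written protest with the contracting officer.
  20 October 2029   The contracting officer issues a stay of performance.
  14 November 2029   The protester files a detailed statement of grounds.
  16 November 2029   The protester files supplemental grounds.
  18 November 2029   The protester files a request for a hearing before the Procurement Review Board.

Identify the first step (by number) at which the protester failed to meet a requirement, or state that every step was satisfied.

Step 2

Step 1: 60 days after 25 May 2029 (when the award decision is issued) is 24 July 2029; completed 22 July 2029, before the deadline.
Step 2: 66 days after 22 July 2029 (when the protest is served on the awardee) is 26 September 2029; 30 September 2029 misses that deadline by 4 days.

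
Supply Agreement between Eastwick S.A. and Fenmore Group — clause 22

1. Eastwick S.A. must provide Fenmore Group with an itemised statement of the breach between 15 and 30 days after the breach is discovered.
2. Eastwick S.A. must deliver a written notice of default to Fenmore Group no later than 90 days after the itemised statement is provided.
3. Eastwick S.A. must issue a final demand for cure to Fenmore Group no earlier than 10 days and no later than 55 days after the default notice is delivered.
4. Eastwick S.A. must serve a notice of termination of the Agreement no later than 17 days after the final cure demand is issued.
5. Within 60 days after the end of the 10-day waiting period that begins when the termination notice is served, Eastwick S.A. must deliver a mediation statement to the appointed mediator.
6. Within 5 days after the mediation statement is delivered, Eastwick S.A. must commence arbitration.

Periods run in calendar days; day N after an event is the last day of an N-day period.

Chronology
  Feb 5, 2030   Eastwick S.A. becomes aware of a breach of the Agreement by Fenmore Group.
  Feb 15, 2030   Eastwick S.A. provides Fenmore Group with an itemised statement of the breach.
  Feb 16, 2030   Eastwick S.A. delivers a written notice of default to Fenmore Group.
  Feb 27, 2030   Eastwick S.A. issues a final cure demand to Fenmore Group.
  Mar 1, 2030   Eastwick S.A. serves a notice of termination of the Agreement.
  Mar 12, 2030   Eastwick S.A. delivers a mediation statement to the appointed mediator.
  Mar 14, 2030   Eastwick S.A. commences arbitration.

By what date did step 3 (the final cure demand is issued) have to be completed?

Step 3 runs from Feb 16, 2030, when the default notice is delivered. The window is 10–55 days after Feb 16, 2030; it closes on Apr 12, 2030.

Apr 12, 2030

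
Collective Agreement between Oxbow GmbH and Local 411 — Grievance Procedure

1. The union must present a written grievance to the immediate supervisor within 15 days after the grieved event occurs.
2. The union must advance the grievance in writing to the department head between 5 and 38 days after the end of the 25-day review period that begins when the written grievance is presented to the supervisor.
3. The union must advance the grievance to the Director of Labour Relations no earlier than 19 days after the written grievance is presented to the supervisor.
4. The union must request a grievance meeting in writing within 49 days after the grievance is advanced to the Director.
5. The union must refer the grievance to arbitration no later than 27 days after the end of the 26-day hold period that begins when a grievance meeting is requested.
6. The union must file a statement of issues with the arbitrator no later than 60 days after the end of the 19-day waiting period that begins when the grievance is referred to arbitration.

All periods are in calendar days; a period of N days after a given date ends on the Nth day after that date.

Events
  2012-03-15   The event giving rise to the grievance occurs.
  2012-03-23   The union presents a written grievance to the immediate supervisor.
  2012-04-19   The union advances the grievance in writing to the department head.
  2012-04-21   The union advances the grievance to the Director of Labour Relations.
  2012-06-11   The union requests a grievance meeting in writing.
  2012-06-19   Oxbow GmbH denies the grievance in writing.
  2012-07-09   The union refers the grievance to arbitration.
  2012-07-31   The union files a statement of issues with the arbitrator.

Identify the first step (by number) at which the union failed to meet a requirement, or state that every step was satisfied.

(1) due by 2012-03-15 + 15 days = 2012-03-30; completed 2012-03-23, before the deadline.
(2) the permitted window runs from 2012-04-17 + 5 = 2012-04-22 to 2012-04-17 + 38 = 2012-05-25; 2012-04-19 is 3 days too early.

Step 2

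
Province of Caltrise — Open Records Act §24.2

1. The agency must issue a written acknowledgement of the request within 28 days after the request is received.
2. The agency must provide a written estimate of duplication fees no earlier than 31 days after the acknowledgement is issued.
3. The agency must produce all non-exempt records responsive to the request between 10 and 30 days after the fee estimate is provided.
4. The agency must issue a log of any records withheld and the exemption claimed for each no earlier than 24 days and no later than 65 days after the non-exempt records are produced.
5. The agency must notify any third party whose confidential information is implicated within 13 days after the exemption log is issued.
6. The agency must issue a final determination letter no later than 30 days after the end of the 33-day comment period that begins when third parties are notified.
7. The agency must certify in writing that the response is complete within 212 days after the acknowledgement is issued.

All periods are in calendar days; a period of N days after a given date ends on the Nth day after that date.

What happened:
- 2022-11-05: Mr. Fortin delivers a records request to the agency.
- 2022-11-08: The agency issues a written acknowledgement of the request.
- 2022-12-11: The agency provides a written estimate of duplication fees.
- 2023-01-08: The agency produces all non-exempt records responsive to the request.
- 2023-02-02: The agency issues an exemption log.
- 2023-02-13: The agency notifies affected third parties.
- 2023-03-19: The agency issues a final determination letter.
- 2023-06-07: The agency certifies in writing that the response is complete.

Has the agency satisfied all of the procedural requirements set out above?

(1) due by 2022-11-05 + 28 days = 2022-12-03; completed 2022-11-08, before the deadline.
(2) permitted from 2022-11-08 + 31 days = 2022-12-09 onward; done 2022-12-11 — permitted.
(3) the permitted window runs from 2022-12-11 + 10 = 2022-12-21 to 2022-12-11 + 30 = 2023-01-10; done 2023-01-08, which is between those dates.
(4) the permitted window runs from 2023-01-08 + 24 = 2023-02-01 to 2023-01-08 + 65 = 2023-03-14; 2023-02-02 falls inside that range.
(5) due by 2023-02-02 + 13 days = 2023-02-15; 2023-02-13 is within that limit.
(6) due by 2023-03-18 + 30 days = 2023-04-17; done 2023-03-19 — timely.
(7) due by 2022-11-08 + 212 days = 2023-06-08; done 2023-06-07 — timely.

Yes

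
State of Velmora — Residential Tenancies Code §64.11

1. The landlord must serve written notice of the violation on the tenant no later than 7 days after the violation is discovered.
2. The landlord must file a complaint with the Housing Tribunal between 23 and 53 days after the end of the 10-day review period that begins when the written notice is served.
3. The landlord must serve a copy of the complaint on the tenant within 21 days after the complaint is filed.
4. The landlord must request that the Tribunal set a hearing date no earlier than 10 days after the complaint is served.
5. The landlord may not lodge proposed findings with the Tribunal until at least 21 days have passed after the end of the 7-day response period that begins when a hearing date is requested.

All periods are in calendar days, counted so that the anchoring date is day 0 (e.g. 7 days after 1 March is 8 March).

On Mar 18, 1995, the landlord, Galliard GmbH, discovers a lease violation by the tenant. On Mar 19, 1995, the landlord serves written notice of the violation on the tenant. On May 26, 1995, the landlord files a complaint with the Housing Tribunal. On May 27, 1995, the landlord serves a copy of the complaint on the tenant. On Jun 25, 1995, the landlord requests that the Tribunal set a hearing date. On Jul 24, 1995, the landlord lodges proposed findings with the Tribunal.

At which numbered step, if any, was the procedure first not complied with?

Step 2

(1) due by Mar 18, 1995 + 7 days = Mar 25, 1995; done Mar 19, 1995 — timely.
(2) the permitted window runs from Mar 29, 1995 + 23 = Apr 21, 1995 to Mar 29, 1995 + 53 = May 21, 1995; May 26, 1995 is 5 days past the end of the window.
That is the first point of non-compliance.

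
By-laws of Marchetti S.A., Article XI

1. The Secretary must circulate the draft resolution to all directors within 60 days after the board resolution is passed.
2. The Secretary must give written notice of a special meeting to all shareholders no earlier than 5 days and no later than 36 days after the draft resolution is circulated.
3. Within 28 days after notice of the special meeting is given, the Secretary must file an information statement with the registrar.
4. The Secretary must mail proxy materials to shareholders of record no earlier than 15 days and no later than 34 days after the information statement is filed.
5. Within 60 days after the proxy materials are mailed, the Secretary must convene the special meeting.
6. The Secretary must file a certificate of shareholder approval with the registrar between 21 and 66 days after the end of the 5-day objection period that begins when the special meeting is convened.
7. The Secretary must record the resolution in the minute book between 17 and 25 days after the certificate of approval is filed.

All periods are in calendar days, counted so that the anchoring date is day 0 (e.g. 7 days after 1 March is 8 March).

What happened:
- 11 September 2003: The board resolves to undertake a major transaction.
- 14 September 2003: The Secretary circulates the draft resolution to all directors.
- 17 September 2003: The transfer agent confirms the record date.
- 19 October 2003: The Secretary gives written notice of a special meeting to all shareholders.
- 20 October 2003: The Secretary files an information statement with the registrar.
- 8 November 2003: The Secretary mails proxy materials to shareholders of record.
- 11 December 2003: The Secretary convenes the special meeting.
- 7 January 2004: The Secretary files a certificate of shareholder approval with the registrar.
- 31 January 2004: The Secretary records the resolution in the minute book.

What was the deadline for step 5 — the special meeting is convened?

Step 5 runs from 8 November 2003, when the proxy materials are mailed. 60 days after 8 November 2003 is 7 January 2004.

7 January 2004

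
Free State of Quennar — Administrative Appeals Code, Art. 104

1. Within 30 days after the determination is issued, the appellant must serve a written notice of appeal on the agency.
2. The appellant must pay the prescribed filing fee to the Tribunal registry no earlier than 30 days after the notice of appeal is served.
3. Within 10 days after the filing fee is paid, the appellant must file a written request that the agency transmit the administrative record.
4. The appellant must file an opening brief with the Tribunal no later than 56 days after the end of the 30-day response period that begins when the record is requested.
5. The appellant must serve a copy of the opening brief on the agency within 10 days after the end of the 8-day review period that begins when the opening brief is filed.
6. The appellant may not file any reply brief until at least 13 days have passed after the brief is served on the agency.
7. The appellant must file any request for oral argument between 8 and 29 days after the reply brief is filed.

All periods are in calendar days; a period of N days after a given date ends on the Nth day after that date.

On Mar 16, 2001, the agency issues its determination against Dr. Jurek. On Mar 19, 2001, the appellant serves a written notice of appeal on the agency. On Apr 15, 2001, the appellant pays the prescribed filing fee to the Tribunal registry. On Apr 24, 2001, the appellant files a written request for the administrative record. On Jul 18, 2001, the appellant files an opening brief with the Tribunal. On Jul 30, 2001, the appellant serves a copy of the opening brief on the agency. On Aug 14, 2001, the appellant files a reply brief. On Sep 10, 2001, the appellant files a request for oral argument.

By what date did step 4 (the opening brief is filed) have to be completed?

The record is requested on Apr 24, 2001; the 30-day response period therefore ends May 24, 2001, and step 4 runs from that date. 56 days after May 24, 2001 is Jul 19, 2001.

Jul 19, 2001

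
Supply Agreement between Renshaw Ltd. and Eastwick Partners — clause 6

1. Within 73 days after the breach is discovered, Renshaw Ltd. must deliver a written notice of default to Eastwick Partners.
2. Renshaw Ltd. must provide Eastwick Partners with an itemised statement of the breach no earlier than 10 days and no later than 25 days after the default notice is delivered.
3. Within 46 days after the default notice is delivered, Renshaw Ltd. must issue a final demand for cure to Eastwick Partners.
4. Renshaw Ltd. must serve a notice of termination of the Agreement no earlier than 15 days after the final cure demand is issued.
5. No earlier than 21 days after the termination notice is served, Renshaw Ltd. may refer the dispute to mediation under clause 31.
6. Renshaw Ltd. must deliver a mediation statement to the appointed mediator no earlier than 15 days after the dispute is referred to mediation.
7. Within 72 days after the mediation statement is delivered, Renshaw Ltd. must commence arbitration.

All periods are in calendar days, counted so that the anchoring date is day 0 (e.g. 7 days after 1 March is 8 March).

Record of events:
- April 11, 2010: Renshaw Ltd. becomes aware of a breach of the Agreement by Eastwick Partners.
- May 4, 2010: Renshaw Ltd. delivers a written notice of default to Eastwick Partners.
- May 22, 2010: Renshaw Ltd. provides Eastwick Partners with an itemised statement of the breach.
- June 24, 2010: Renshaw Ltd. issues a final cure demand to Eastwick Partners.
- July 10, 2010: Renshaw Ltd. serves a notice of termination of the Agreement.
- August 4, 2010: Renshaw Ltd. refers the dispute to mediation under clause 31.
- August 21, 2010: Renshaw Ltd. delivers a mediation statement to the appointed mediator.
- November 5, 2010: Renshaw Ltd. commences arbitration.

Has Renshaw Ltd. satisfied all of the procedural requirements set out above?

No

Step 1: 73 days after April 11, 2010 (when the breach is discovered) is June 23, 2010; May 4, 2010 is within that limit.
Step 2: the window is 10–25 days after May 4, 2010 (when the default notice is delivered), so May 14, 2010 through May 29, 2010; done May 22, 2010, which is between those dates.
Step 3: 46 days after May 4, 2010 (when the default notice is delivered) is June 19, 2010; not done until June 24, 2010, 5 days after the deadline.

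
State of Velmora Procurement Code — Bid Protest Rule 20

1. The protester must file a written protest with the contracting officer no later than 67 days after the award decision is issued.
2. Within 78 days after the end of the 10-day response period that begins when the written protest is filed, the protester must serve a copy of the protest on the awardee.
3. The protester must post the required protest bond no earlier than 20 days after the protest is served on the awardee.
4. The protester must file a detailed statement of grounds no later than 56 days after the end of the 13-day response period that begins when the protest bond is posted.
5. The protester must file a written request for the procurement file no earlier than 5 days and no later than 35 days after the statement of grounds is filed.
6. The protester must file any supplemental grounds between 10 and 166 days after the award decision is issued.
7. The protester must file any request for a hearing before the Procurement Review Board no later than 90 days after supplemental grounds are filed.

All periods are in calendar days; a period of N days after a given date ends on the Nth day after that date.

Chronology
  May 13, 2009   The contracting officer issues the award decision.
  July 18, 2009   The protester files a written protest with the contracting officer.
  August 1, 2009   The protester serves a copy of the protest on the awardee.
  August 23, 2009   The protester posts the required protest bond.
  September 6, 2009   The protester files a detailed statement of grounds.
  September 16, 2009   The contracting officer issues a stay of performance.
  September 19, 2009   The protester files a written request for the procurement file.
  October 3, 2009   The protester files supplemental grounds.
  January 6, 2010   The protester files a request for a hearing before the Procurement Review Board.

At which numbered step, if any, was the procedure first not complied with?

Step 1: 67 days after May 13, 2009 (when the award decision is issued) is July 19, 2009; completed July 18, 2009, before the deadline.
Step 2: 78 days after July 28, 2009 (end of the 10-day response period, which began when the written protest is filed on July 18, 2009) is October 14, 2009; August 1, 2009 is within that limit.
Step 3: the earliest permitted date is 20 days after August 1, 2009 (when the protest is served on the awardee), i.e. August 21, 2009; done August 23, 2009, after the minimum wait.
Step 4: 56 days after September 5, 2009 (end of the 13-day response period, which began when the protest bond is posted on August 23, 2009) is October 31, 2009; done September 6, 2009 — timely.
Step 5: the window is 5–35 days after September 6, 2009 (when the statement of grounds is filed), so September 11, 2009 through October 11, 2009; done September 19, 2009 — within the window.
Step 6: the window is 10–166 days after May 13, 2009 (when the award decision is issued), so May 23, 2009 through October 26, 2009; October 3, 2009 falls inside that range.
Step 7: 90 days after October 3, 2009 (when supplemental grounds are filed) is January 1, 2010; not done until January 6, 2010, 5 days after the deadline.

Step 7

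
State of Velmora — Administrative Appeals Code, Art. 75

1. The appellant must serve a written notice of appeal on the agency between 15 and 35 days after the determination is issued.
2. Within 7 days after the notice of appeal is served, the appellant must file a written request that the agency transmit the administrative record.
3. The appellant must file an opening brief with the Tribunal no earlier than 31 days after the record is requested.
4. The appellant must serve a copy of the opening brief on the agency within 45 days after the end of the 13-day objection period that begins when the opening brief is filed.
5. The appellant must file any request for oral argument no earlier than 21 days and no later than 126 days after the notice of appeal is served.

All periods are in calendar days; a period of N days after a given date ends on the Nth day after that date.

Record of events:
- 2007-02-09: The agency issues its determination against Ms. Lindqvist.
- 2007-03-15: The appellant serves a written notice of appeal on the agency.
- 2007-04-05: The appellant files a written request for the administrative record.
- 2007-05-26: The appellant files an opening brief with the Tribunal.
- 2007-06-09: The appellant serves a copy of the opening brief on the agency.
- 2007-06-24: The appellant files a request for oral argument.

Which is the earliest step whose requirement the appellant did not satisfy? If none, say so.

Step 2

(1) the permitted window runs from 2007-02-09 + 15 = 2007-02-24 to 2007-02-09 + 35 = 2007-03-16; done 2007-03-15, which is between those dates.
(2) due by 2007-03-15 + 7 days = 2007-03-22; 2007-04-05 misses that deadline by 14 days.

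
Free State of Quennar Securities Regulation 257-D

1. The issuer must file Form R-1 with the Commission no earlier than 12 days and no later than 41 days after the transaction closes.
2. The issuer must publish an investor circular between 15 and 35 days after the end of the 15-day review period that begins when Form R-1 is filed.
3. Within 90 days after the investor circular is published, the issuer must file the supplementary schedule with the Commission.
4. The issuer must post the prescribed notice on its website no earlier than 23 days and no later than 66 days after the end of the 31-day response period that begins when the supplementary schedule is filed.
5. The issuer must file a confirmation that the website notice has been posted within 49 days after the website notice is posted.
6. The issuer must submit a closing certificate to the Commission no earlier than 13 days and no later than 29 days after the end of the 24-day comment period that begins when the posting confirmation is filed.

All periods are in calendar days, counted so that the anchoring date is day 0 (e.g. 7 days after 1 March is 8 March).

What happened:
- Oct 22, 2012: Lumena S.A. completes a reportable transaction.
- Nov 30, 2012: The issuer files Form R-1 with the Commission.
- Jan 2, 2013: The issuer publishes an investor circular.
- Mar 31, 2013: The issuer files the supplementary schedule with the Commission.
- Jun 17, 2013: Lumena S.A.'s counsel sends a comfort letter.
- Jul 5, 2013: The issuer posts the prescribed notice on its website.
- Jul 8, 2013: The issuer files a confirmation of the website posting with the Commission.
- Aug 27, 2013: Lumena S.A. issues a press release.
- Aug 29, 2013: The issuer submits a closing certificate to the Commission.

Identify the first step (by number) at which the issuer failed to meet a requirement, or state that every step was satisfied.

Step 1: the window is 12–41 days after Oct 22, 2012 (when the transaction closes), so Nov 3, 2012 through Dec 2, 2012; Nov 30, 2012 falls inside that range.
Step 2: the window is 15–35 days after Dec 15, 2012 (end of the 15-day review period, which began when Form R-1 is filed on Nov 30, 2012), so Dec 30, 2012 through Jan 19, 2013; done Jan 2, 2013 — within the window.
Step 3: 90 days after Jan 2, 2013 (when the investor circular is published) is Apr 2, 2013; Mar 31, 2013 is within that limit.
Step 4: the window is 23–66 days after May 1, 2013 (end of the 31-day response period, which began when the supplementary schedule is filed on Mar 31, 2013), so May 24, 2013 through Jul 6, 2013; done Jul 5, 2013, which is between those dates.
Step 5: 49 days after Jul 5, 2013 (when the website notice is posted) is Aug 23, 2013; completed Jul 8, 2013, before the deadline.
Step 6: the window is 13–29 days after Aug 1, 2013 (end of the 24-day comment period, which began when the posting confirmation is filed on Jul 8, 2013), so Aug 14, 2013 through Aug 30, 2013; done Aug 29, 2013, which is between those dates.

None — every step was satisfied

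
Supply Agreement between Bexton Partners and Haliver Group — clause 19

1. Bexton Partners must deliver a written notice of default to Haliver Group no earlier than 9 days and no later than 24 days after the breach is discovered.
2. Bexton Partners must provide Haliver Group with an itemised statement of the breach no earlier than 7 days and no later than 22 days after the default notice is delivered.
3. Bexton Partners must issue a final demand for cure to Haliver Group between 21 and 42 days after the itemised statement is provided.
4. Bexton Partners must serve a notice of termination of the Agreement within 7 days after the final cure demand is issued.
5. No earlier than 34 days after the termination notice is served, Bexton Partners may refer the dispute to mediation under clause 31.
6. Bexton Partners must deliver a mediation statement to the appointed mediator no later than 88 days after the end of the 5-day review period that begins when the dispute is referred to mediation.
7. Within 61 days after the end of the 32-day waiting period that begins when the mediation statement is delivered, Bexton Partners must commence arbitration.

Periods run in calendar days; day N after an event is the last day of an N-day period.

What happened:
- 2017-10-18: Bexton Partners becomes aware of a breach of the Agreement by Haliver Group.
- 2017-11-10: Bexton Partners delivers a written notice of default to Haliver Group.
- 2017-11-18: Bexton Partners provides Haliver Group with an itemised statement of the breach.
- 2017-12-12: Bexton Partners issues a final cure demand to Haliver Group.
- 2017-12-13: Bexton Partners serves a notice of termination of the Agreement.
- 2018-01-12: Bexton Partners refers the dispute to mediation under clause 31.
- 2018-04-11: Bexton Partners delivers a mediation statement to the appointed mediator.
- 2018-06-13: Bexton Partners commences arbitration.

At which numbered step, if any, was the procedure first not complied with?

Step 1: the window is 9–24 days after 2017-10-18 (when the breach is discovered), so 2017-10-27 through 2017-11-11; 2017-11-10 falls inside that range.
Step 2: the window is 7–22 days after 2017-11-10 (when the default notice is delivered), so 2017-11-17 through 2017-12-02; 2017-11-18 falls inside that range.
Step 3: the window is 21–42 days after 2017-11-18 (when the itemised statement is provided), so 2017-12-09 through 2017-12-30; done 2017-12-12 — within the window.
Step 4: 7 days after 2017-12-12 (when the final cure demand is issued) is 2017-12-19; done 2017-12-13 — timely.
Step 5: the earliest permitted date is 34 days after 2017-12-13 (when the termination notice is served), i.e. 2018-01-16; done 2018-01-12 — 4 days too early.

Step 5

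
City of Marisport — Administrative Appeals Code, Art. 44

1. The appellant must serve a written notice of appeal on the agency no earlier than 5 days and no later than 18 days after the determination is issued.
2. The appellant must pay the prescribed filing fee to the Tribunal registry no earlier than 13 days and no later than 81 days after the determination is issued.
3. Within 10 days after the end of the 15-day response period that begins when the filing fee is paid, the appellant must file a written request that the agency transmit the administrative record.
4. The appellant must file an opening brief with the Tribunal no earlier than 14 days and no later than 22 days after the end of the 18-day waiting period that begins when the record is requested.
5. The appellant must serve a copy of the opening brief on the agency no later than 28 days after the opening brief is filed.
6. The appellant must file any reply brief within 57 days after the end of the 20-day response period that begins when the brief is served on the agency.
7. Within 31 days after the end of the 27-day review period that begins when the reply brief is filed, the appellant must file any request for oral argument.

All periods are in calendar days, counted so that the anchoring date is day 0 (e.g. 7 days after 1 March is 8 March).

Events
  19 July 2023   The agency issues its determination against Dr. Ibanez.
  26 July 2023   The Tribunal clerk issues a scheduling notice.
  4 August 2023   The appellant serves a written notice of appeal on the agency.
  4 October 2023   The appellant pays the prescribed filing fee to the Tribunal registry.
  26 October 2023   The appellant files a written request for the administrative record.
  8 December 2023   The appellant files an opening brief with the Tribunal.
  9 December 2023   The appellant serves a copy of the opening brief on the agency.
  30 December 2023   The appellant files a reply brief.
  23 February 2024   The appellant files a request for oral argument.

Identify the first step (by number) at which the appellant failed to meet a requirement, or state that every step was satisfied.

Step 4

(1) the permitted window runs from 19 July 2023 + 5 = 24 July 2023 to 19 July 2023 + 18 = 6 August 2023; done 4 August 2023 — within the window.
(2) the permitted window runs from 19 July 2023 + 13 = 1 August 2023 to 19 July 2023 + 81 = 8 October 2023; done 4 October 2023 — within the window.
(3) due by 19 October 2023 + 10 days = 29 October 2023; 26 October 2023 is within that limit.
(4) the permitted window runs from 13 November 2023 + 14 = 27 November 2023 to 13 November 2023 + 22 = 5 December 2023; 8 December 2023 is 3 days past the end of the window.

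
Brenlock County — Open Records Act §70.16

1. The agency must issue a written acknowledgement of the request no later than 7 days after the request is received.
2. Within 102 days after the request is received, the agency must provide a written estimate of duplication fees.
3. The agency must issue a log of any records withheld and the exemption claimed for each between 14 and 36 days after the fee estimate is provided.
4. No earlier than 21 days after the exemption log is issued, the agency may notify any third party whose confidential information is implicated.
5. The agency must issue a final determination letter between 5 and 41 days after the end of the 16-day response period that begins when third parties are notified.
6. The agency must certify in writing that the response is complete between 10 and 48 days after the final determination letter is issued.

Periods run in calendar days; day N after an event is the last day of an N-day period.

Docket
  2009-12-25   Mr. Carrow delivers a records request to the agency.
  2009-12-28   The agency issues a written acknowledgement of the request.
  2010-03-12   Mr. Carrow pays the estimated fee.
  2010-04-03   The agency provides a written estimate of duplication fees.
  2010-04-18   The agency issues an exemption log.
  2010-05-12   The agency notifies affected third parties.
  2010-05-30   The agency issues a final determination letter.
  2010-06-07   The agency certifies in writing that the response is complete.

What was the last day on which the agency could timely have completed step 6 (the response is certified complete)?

2010-07-17

Step 6 runs from 2010-05-30, when the final determination letter is issued. The window is 10–48 days after 2010-05-30; it closes on 2010-07-17.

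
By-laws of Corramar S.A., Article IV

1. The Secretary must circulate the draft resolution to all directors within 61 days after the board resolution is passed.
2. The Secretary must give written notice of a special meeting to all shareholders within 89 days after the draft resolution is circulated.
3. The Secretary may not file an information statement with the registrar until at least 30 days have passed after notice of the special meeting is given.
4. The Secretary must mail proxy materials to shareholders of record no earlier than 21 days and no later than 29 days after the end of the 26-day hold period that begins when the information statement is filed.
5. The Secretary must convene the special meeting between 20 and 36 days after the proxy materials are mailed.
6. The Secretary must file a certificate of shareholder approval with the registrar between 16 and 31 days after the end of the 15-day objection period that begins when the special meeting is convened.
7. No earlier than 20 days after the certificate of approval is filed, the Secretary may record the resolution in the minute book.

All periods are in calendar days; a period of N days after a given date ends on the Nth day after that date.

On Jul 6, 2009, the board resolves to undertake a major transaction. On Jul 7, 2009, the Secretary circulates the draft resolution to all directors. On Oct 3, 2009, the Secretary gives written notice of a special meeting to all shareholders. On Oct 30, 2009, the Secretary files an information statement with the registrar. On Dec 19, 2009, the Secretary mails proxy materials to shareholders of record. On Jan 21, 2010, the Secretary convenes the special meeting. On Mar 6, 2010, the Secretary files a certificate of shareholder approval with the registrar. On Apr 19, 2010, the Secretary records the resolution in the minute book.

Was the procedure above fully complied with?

No

Step 1 — counting 61 days from Jul 6, 2009 (when the board resolution is passed) gives a deadline of Sep 5, 2009; done Jul 7, 2009 — timely.
Step 2 — counting 89 days from Jul 7, 2009 (when the draft resolution is circulated) gives a deadline of Oct 4, 2009; completed Oct 3, 2009, before the deadline.
Step 3 — must wait 30 days from Oct 3, 2009 (when notice of the special meeting is given), so not before Nov 2, 2009; done Oct 30, 2009 — 3 days too early.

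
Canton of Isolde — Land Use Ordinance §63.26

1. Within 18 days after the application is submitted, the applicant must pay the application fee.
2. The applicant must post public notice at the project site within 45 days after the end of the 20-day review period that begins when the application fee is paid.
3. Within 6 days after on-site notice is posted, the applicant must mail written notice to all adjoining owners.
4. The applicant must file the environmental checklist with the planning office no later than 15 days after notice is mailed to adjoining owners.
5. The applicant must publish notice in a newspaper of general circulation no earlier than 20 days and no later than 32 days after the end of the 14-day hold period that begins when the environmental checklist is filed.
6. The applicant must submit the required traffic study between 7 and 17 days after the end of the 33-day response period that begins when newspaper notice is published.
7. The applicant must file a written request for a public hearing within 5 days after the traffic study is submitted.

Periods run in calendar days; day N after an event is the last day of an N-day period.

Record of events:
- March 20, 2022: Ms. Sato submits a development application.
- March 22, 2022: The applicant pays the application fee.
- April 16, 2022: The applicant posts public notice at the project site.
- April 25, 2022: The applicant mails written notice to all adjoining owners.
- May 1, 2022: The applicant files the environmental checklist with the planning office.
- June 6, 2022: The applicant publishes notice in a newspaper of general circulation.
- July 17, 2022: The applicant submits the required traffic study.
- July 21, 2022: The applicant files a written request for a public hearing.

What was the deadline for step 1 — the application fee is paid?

Step 1 runs from March 20, 2022, when the application is submitted. 18 days after March 20, 2022 is April 7, 2022.

April 7, 2022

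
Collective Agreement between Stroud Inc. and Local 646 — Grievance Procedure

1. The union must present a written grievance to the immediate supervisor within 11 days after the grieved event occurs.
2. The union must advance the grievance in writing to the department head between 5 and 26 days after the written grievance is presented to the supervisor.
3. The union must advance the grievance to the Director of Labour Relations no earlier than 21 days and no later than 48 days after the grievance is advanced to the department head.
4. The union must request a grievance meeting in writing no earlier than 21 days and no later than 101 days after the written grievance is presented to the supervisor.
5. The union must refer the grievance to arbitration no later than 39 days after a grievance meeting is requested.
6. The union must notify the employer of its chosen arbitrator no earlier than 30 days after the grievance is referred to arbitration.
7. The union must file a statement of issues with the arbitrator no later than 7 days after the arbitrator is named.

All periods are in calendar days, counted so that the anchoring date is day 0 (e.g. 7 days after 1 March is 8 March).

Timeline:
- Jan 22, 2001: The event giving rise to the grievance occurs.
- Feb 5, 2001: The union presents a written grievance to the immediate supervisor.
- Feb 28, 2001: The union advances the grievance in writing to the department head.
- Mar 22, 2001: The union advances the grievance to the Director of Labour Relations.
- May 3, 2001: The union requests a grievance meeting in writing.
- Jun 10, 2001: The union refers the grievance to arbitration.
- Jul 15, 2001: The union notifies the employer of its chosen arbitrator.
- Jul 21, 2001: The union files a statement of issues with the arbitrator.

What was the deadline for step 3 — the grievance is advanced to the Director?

Apr 17, 2001

Step 3 runs from Feb 28, 2001, when the grievance is advanced to the department head. The window is 21–48 days after Feb 28, 2001; it closes on Apr 17, 2001.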